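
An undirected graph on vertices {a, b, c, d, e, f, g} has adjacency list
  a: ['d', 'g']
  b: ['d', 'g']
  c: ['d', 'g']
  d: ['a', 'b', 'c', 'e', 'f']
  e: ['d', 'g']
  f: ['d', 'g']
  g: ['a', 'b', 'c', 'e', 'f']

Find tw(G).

A width-2 tree decomposition is:
Bags: B1 = {c, d, g}  B2 = {b, d, g}  B3 = {d, f, g}  B4 = {d, e, g}  B5 = {a, d, g}
Tree: B1–B2, B2–B3, B3–B4, B4–B5
Every bag has size at most 3, so the width is 3 − 1 = 2 and tw(G) ≤ 2. Since g–c–d–b–g is a cycle in G, G is not acyclic. Forests are exactly the graphs of treewidth ≤ 1, so tw(G) ≥ 2. Hence tw(G) = 2 exactly.

2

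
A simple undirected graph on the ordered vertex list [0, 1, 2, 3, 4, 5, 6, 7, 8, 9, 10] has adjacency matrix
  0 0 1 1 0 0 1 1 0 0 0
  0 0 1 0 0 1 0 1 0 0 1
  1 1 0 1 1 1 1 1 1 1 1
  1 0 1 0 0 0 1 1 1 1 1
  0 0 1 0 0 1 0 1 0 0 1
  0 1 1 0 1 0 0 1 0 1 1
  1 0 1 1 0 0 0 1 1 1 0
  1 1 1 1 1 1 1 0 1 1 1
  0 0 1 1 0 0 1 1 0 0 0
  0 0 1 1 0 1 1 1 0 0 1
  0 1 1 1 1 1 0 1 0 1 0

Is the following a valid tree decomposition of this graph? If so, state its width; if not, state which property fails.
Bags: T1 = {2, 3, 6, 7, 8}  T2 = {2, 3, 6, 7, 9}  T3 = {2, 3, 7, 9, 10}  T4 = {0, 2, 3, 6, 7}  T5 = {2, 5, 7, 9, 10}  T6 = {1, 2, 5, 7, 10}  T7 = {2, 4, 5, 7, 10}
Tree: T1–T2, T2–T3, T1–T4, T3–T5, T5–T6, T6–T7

Every vertex of G appears in some bag (union = {0, 1, 2, 3, 4, 5, 6, 7, 8, 9, 10}); every edge is covered by a bag; and for each vertex v the set of bags containing v is connected in the bag tree. The decomposition is therefore valid. The largest bag has 5 vertices, so the width is 4.

Yes; width 4.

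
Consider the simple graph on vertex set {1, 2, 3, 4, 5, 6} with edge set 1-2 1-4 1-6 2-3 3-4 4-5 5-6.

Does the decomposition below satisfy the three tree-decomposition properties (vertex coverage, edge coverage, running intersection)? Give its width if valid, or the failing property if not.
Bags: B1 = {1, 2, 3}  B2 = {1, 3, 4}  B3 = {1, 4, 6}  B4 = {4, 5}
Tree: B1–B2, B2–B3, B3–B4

A tree decomposition must satisfy three properties: every vertex lies in some bag; for every edge, both endpoints lie together in some bag; and for every vertex, the bags containing it form a connected subtree. Here edge (6,5) lies in no bag, so the decomposition is invalid.

No — edge (6,5) lies in no bag.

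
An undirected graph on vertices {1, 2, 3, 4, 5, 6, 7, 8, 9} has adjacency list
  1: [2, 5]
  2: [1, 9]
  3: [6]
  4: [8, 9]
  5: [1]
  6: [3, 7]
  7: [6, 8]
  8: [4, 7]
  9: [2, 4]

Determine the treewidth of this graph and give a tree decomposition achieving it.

Treewidth 1.
One optimal decomposition is:
Bags: B1 = {3, 6}  B2 = {6, 7}  B3 = {7, 8}  B4 = {4, 8}  B5 = {4, 9}  B6 = {2, 9}  B7 = {1, 2}  B8 = {1, 5}
Tree: B1–B2, B2–B3, B3–B4, B4–B5, B5–B6, B6–B7, B7–B8

The largest bag has 2 vertices, giving width 1; this decomposition certifies tw(G) ≤ 1. Since G has at least one edge (e.g. 3–6), it is not an edgeless graph, so tw(G) ≥ 1. Hence tw(G) = 1 exactly.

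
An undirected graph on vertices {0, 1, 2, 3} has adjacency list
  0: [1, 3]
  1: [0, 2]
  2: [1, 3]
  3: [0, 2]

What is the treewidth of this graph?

2

A width-2 tree decomposition is:
Bags: B1 = {1, 2, 3}  B2 = {0, 1, 3}
Tree: B1–B2
Every bag has size at most 3, so the width is 3 − 1 = 2 and tw(G) ≤ 2. Since 1–2–3–0–1 is a cycle in G, G is not acyclic. Forests are exactly the graphs of treewidth ≤ 1, so tw(G) ≥ 2. Hence tw(G) = 2 exactly.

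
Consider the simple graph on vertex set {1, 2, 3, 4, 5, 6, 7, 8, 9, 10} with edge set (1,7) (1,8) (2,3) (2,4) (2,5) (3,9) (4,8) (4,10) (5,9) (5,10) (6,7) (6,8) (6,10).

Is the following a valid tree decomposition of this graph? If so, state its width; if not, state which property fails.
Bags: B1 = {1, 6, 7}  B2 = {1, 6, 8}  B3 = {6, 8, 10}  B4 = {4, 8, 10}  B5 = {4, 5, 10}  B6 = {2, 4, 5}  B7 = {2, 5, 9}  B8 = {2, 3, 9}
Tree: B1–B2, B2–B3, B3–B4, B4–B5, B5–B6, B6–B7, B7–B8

Vertex coverage: the bags together contain {1, 2, 3, 4, 5, 6, 7, 8, 9, 10}, the full vertex set. Edge coverage: each edge of G has both endpoints in at least one bag. Running intersection: for every vertex, the bags containing it form a connected subtree. All three properties hold, so this is a valid tree decomposition of width max|bag| − 1 = 2, and hence tw(G) ≤ 2.

Yes; width 2.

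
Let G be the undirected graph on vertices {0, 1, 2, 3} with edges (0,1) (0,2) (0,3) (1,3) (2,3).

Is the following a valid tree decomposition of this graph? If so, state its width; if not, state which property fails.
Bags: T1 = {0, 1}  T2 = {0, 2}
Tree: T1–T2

No — vertex 3 appears in no bag.

A tree decomposition must satisfy three properties: every vertex lies in some bag; for every edge, both endpoints lie together in some bag; and for every vertex, the bags containing it form a connected subtree. Here vertex 3 appears in no bag, so the decomposition is invalid.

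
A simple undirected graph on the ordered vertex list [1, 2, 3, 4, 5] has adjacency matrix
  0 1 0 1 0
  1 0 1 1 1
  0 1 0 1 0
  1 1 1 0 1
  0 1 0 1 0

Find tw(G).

2

A width-2 tree decomposition is:
Bags: B1 = {1, 2, 4}  B2 = {2, 3, 4}  B3 = {2, 4, 5}
Tree: B1–B2, B2–B3
Each bag holds 3 vertices, so the decomposition has width 2, which upper-bounds the treewidth. Conversely, {1, 2, 4} is a clique of size 3, and the vertices of any clique must share a bag in every tree decomposition; so some bag has ≥ 3 vertices and tw(G) ≥ 2. The upper and lower bounds meet at 2, so that is the treewidth.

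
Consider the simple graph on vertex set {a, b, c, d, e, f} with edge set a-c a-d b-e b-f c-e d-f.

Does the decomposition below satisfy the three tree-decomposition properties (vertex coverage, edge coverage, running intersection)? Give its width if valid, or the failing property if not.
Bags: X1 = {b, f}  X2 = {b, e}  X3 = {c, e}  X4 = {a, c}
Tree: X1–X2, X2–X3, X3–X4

A tree decomposition must satisfy three properties: every vertex lies in some bag; for every edge, both endpoints lie together in some bag; and for every vertex, the bags containing it form a connected subtree. Here vertex d appears in no bag, so the decomposition is invalid.

No — vertex d appears in no bag.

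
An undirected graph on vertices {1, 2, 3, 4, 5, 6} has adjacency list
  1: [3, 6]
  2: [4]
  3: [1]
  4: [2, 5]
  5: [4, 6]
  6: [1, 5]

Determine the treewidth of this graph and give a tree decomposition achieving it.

Treewidth 1.
One optimal decomposition is:
Bags: B1 = {1, 3}  B2 = {1, 6}  B3 = {5, 6}  B4 = {4, 5}  B5 = {2, 4}
Tree: B1–B2, B2–B3, B3–B4, B4–B5

Every bag has size at most 2, so the width is 2 − 1 = 1 and tw(G) ≤ 1. Any graph with an edge has treewidth ≥ 1, and G has the edge 3–1. Combining the bounds, tw(G) = 1.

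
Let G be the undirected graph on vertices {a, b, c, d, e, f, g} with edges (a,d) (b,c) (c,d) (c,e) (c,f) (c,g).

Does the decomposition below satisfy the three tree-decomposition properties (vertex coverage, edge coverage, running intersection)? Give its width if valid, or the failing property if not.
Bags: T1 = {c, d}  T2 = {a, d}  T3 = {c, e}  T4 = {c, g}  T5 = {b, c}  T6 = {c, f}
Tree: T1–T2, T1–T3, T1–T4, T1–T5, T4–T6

Yes; width 1.

Checking the three conditions: (i) the bags cover all of {a, b, c, d, e, f, g}; (ii) for each edge, some bag contains both endpoints; (iii) the bags containing any fixed vertex form a subtree. All hold, so the decomposition is valid with width 2 − 1 = 1.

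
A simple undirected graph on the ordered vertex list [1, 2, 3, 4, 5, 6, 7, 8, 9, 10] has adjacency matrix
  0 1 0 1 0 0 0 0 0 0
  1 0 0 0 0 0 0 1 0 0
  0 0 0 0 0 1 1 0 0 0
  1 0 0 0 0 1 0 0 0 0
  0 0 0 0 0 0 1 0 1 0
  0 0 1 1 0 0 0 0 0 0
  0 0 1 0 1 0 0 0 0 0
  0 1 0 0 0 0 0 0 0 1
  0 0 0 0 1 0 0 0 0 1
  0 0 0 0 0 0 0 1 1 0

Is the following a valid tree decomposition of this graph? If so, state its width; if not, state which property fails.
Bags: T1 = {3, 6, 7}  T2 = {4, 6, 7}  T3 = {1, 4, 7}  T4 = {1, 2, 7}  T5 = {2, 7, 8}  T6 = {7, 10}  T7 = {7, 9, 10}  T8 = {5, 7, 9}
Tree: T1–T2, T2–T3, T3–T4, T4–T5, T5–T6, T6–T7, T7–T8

A tree decomposition must satisfy three properties: every vertex lies in some bag; for every edge, both endpoints lie together in some bag; and for every vertex, the bags containing it form a connected subtree. Here edge (8,10) lies in no bag, so the decomposition is invalid.

No — edge (8,10) lies in no bag.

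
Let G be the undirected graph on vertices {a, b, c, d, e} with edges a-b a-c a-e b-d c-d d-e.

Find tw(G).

2

A width-2 tree decomposition is:
Bags: B1 = {a, d, e}  B2 = {a, b, d}  B3 = {a, c, d}
Tree: B1–B2, B2–B3
The largest bag has 3 vertices, giving width 2; this decomposition certifies tw(G) ≤ 2. For the lower bound, G contains the cycle d–e–a–b–d, so G is not a forest; only forests have treewidth ≤ 1, hence tw(G) ≥ 2. Combining the bounds, tw(G) = 2.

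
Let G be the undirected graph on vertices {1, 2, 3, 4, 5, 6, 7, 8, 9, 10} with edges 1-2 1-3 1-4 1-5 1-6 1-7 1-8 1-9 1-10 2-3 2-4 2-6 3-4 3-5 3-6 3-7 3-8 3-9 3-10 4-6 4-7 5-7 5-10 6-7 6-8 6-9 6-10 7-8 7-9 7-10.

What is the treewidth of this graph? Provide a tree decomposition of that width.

Each bag holds 5 vertices, so the decomposition has width 4, which upper-bounds the treewidth. For the lower bound, the 5 vertices {1, 3, 5, 7, 10} are pairwise adjacent, and any tree decomposition puts a clique entirely inside one bag — forcing width ≥ 4. Therefore the treewidth is 4.

Treewidth 4.
One optimal decomposition is:
Bags: B1 = {1, 3, 6, 7, 10}  B2 = {1, 3, 4, 6, 7}  B3 = {1, 3, 6, 7, 8}  B4 = {1, 3, 5, 7, 10}  B5 = {1, 3, 6, 7, 9}  B6 = {1, 2, 3, 4, 6}
Tree: B1–B2, B1–B3, B1–B4, B3–B5, B2–B6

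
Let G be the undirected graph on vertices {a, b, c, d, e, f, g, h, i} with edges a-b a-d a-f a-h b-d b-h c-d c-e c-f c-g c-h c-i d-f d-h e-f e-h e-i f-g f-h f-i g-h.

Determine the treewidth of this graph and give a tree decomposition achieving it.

Treewidth 3.
One such decomposition:
Bags: B1 = {c, e, f, i}  B2 = {c, e, f, h}  B3 = {c, d, f, h}  B4 = {a, d, f, h}  B5 = {c, f, g, h}  B6 = {a, b, d, h}
Tree: B1–B2, B2–B3, B3–B4, B3–B5, B4–B6

Each bag holds 4 vertices, so the decomposition has width 3, which upper-bounds the treewidth. Conversely, {c, d, f, h} is a clique of size 4, and the vertices of any clique must share a bag in every tree decomposition; so some bag has ≥ 4 vertices and tw(G) ≥ 3. The upper and lower bounds meet at 3, so that is the treewidth.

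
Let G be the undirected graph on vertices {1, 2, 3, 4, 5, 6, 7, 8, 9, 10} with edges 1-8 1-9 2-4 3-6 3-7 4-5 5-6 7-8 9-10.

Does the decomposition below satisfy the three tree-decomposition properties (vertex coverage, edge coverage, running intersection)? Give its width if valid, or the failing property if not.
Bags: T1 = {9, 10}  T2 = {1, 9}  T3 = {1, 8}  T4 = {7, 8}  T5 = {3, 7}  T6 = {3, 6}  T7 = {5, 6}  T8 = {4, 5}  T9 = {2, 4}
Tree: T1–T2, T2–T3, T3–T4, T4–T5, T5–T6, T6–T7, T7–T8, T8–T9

Yes; width 1.

Checking the three conditions: (i) the bags cover all of {1, 2, 3, 4, 5, 6, 7, 8, 9, 10}; (ii) for each edge, some bag contains both endpoints; (iii) the bags containing any fixed vertex form a subtree. All hold, so the decomposition is valid with width 2 − 1 = 1.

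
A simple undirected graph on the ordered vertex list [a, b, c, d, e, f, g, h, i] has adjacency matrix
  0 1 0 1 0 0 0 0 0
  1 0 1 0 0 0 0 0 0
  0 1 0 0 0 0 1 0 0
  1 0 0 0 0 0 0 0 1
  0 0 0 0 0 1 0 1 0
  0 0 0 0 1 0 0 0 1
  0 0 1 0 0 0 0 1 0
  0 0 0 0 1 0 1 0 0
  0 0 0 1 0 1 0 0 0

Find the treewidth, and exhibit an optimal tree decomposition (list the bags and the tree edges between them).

Treewidth 2.
One such decomposition:
Bags: B1 = {c, g, h}  B2 = {c, e, h}  B3 = {c, e, f}  B4 = {c, f, i}  B5 = {c, d, i}  B6 = {a, c, d}  B7 = {a, b, c}
Tree: B1–B2, B2–B3, B3–B4, B4–B5, B5–B6, B6–B7

Each bag holds 3 vertices, so the decomposition has width 2, which upper-bounds the treewidth. Since c–g–h–e–f–i–d–a–b–c is a cycle in G, G is not acyclic. Forests are exactly the graphs of treewidth ≤ 1, so tw(G) ≥ 2. Hence tw(G) = 2 exactly.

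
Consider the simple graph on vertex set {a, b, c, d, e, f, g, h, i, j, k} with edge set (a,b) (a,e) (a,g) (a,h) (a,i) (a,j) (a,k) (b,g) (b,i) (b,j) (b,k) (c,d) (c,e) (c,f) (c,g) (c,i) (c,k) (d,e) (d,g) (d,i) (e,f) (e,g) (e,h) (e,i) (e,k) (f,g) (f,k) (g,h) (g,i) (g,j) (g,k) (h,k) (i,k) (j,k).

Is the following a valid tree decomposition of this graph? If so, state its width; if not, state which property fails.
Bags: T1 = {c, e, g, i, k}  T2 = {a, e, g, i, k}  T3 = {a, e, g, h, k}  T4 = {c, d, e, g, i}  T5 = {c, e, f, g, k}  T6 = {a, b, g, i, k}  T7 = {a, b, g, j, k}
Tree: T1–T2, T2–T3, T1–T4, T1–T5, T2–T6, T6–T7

Every vertex of G appears in some bag (union = {a, b, c, d, e, f, g, h, i, j, k}); every edge is covered by a bag; and for each vertex v the set of bags containing v is connected in the bag tree. The decomposition is therefore valid. The largest bag has 5 vertices, so the width is 4.

Yes; width 4.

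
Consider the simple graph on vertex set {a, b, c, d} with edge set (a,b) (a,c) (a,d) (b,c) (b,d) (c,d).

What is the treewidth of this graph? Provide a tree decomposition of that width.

Treewidth 3.
Bags: B1 = {a, b, c, d}
Tree: (single bag)

A single bag containing all 4 vertices is trivially a valid decomposition of width 3. On the other hand G contains the 4-clique {a, b, c, d}. A clique must lie in a single bag of any decomposition, so no decomposition can have width below 3. Combining the bounds, tw(G) = 3.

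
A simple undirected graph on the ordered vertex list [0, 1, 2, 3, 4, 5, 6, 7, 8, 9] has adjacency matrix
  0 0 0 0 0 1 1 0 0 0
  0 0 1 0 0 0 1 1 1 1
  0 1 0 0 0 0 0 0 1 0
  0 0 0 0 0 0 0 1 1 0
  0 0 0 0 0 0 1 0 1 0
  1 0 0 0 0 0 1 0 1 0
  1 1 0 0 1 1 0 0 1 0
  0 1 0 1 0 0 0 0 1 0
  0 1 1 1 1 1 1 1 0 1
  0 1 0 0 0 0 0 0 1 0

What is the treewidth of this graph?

2

A width-2 tree decomposition is:
Bags: B1 = {1, 2, 8}  B2 = {1, 6, 8}  B3 = {4, 6, 8}  B4 = {5, 6, 8}  B5 = {1, 7, 8}  B6 = {3, 7, 8}  B7 = {1, 8, 9}  B8 = {0, 5, 6}
Tree: B1–B2, B2–B3, B2–B4, B1–B5, B5–B6, B2–B7, B4–B8
The largest bag has 3 vertices, giving width 2; this decomposition certifies tw(G) ≤ 2. For the lower bound, the 3 vertices {0, 5, 6} are pairwise adjacent, and any tree decomposition puts a clique entirely inside one bag — forcing width ≥ 2. Hence tw(G) = 2 exactly.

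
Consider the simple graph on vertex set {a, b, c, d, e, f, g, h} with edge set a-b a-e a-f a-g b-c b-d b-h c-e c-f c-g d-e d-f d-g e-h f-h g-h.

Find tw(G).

4

A width-4 tree decomposition is:
Bags: B1 = {b, c, e, f, g}  B2 = {b, d, e, f, g}  B3 = {a, b, e, f, g}  B4 = {b, e, f, g, h}
Tree: B1–B2, B2–B3, B3–B4
Each bag holds 5 vertices, so the decomposition has width 4, which upper-bounds the treewidth. For the lower bound: the 5 vertex sets {c,e}, {b,d}, {a,g}, {f}, {h} are disjoint, each induces a connected subgraph, and every pair is joined by at least one edge of G. Contracting each set to a single vertex therefore yields K_{5} as a minor, and since treewidth is minor-monotone, tw(G) ≥ tw(K_{5}) = 4. Hence tw(G) = 4 exactly.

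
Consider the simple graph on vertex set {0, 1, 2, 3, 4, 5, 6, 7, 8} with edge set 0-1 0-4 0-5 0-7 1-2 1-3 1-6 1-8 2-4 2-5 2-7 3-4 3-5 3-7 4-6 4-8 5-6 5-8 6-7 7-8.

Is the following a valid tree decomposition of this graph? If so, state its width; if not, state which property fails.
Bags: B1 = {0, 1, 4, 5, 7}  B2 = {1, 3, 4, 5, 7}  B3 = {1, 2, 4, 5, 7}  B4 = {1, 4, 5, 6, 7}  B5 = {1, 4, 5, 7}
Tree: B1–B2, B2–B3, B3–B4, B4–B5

No — vertex 8 appears in no bag.

A tree decomposition must satisfy three properties: every vertex lies in some bag; for every edge, both endpoints lie together in some bag; and for every vertex, the bags containing it form a connected subtree. Here vertex 8 appears in no bag, so the decomposition is invalid.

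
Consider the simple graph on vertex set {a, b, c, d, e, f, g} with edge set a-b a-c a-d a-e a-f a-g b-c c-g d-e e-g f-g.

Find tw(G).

2

A width-2 tree decomposition is:
Bags: B1 = {a, f, g}  B2 = {a, e, g}  B3 = {a, c, g}  B4 = {a, d, e}  B5 = {a, b, c}
Tree: B1–B2, B2–B3, B2–B4, B3–B5
The largest bag has 3 vertices, giving width 2; this decomposition certifies tw(G) ≤ 2. For the lower bound, the 3 vertices {a, d, e} are pairwise adjacent, and any tree decomposition puts a clique entirely inside one bag — forcing width ≥ 2. Hence tw(G) = 2 exactly.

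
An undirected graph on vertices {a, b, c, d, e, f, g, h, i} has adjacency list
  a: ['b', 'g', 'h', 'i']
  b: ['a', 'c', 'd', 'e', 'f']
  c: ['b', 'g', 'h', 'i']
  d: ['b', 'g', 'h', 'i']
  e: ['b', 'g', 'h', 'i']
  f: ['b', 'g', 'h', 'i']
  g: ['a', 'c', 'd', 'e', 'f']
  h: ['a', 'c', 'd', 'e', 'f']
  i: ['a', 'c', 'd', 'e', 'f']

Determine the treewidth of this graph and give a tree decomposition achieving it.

Treewidth 4.
One optimal decomposition is:
Bags: B1 = {b, d, g, h, i}  B2 = {a, b, g, h, i}  B3 = {b, f, g, h, i}  B4 = {b, c, g, h, i}  B5 = {b, e, g, h, i}
Tree: B1–B2, B2–B3, B3–B4, B4–B5

Every bag has size at most 5, so the width is 5 − 1 = 4 and tw(G) ≤ 4. For the lower bound: the 5 vertex sets {d,g}, {a,h}, {f,i}, {b}, {c} are disjoint, each induces a connected subgraph, and every pair is joined by at least one edge of G. Contracting each set to a single vertex therefore yields K_{5} as a minor, and since treewidth is minor-monotone, tw(G) ≥ tw(K_{5}) = 4. The upper and lower bounds meet at 4, so that is the treewidth.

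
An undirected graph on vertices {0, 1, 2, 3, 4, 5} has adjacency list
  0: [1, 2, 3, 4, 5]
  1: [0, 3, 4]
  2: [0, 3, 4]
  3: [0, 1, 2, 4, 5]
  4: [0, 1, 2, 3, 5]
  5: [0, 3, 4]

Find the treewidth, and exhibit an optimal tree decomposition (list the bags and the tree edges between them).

Each bag holds 4 vertices, so the decomposition has width 3, which upper-bounds the treewidth. On the other hand G contains the 4-clique {0, 1, 3, 4}. A clique must lie in a single bag of any decomposition, so no decomposition can have width below 3. The upper and lower bounds meet at 3, so that is the treewidth.

Treewidth 3.
One optimal decomposition is:
Bags: B1 = {0, 1, 3, 4}  B2 = {0, 3, 4, 5}  B3 = {0, 2, 3, 4}
Tree: B1–B2, B1–B3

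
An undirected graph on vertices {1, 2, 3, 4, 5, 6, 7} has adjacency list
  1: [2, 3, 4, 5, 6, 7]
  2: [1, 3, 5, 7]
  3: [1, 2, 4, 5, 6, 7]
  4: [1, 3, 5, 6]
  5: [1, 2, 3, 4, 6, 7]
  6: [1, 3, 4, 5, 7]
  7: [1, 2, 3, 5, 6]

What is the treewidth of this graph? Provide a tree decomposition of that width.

Treewidth 4.
Bags: B1 = {1, 3, 5, 6, 7}  B2 = {1, 2, 3, 5, 7}  B3 = {1, 3, 4, 5, 6}
Tree: B1–B2, B1–B3

The largest bag has 5 vertices, giving width 4; this decomposition certifies tw(G) ≤ 4. On the other hand G contains the 5-clique {1, 2, 3, 5, 7}. A clique must lie in a single bag of any decomposition, so no decomposition can have width below 4. Combining the bounds, tw(G) = 4.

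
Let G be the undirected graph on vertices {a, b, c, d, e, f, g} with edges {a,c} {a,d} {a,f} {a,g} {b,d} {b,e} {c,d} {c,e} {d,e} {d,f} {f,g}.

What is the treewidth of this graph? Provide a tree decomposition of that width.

Every bag has size at most 3, so the width is 3 − 1 = 2 and tw(G) ≤ 2. Conversely, {c, d, e} is a clique of size 3, and the vertices of any clique must share a bag in every tree decomposition; so some bag has ≥ 3 vertices and tw(G) ≥ 2. Therefore the treewidth is 2.

Treewidth 2.
One optimal decomposition is:
Bags: B1 = {a, d, f}  B2 = {a, c, d}  B3 = {a, f, g}  B4 = {c, d, e}  B5 = {b, d, e}
Tree: B1–B2, B1–B3, B2–B4, B4–B5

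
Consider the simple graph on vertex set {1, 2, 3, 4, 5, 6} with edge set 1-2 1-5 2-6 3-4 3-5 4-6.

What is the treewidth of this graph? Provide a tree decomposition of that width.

Every bag has size at most 3, so the width is 3 − 1 = 2 and tw(G) ≤ 2. The edges 1–5–3–4–6–2–1 form a cycle, so G is not a tree and its treewidth is at least 2. The upper and lower bounds meet at 2, so that is the treewidth.

Treewidth 2.
Bags: B1 = {1, 3, 5}  B2 = {1, 3, 4}  B3 = {1, 4, 6}  B4 = {1, 2, 6}
Tree: B1–B2, B2–B3, B3–B4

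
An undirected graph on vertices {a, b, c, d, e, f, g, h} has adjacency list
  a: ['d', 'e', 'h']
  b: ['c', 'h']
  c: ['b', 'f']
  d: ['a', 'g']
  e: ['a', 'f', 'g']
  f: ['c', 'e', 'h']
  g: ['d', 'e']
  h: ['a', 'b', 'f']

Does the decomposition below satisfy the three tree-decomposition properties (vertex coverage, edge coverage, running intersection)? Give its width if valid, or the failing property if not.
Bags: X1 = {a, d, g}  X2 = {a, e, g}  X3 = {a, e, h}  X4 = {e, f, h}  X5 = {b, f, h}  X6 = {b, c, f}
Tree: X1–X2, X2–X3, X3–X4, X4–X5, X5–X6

Every vertex of G appears in some bag (union = {a, b, c, d, e, f, g, h}); every edge is covered by a bag; and for each vertex v the set of bags containing v is connected in the bag tree. The decomposition is therefore valid. The largest bag has 3 vertices, so the width is 2.

Yes; width 2.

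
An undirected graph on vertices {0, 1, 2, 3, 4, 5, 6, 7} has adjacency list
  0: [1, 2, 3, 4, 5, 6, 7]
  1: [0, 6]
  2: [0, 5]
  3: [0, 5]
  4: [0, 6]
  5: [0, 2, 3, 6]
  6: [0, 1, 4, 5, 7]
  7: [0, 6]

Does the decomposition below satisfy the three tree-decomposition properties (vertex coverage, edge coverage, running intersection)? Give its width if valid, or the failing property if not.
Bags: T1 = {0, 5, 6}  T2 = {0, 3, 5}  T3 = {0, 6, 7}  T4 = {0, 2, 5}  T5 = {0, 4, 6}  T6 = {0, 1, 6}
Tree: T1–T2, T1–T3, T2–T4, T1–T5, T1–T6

Yes; width 2.

Checking the three conditions: (i) the bags cover all of {0, 1, 2, 3, 4, 5, 6, 7}; (ii) for each edge, some bag contains both endpoints; (iii) the bags containing any fixed vertex form a subtree. All hold, so the decomposition is valid with width 3 − 1 = 2.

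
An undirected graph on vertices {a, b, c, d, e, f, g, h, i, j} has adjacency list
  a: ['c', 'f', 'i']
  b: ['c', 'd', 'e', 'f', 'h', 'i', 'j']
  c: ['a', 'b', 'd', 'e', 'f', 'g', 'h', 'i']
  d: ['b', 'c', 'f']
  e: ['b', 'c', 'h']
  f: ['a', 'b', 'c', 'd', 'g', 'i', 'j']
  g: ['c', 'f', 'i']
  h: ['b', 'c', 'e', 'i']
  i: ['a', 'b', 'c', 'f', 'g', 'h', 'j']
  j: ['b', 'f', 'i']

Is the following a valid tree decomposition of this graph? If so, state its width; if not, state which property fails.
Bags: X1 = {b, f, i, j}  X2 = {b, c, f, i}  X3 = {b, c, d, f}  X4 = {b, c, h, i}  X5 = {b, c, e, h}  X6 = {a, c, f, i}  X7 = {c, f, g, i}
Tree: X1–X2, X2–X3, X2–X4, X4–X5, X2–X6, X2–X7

Checking the three conditions: (i) the bags cover all of {a, b, c, d, e, f, g, h, i, j}; (ii) for each edge, some bag contains both endpoints; (iii) the bags containing any fixed vertex form a subtree. All hold, so the decomposition is valid with width 4 − 1 = 3.

Yes; width 3.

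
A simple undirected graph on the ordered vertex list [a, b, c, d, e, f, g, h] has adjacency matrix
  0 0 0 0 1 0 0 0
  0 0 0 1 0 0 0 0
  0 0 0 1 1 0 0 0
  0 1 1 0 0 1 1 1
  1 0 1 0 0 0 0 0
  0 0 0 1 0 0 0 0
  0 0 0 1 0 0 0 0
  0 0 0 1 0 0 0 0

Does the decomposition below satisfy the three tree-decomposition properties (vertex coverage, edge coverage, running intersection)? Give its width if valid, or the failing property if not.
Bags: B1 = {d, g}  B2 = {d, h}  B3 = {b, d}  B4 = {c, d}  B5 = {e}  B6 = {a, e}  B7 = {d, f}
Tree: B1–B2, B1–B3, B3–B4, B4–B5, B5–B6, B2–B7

A tree decomposition must satisfy three properties: every vertex lies in some bag; for every edge, both endpoints lie together in some bag; and for every vertex, the bags containing it form a connected subtree. Here edge (c,e) lies in no bag, so the decomposition is invalid.

No — edge (c,e) lies in no bag.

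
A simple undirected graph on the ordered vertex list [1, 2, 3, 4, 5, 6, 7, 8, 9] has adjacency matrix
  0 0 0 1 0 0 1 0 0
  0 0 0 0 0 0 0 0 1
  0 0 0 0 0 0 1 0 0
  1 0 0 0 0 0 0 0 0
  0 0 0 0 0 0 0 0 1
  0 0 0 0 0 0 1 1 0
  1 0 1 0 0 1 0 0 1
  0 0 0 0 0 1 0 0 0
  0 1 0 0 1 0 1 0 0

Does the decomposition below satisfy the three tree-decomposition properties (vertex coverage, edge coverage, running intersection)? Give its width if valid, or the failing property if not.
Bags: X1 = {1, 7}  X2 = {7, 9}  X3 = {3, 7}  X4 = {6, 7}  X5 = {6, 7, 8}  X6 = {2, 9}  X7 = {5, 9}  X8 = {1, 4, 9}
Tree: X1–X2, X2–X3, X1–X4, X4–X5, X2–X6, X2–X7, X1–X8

No — bags containing vertex 9 are not connected in the tree.

A tree decomposition must satisfy three properties: every vertex lies in some bag; for every edge, both endpoints lie together in some bag; and for every vertex, the bags containing it form a connected subtree. Here bags containing vertex 9 are not connected in the tree, so the decomposition is invalid.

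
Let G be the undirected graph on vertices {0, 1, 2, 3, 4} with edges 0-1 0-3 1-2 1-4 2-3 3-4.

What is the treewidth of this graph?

A width-2 tree decomposition is:
Bags: B1 = {1, 2, 3}  B2 = {1, 3, 4}  B3 = {0, 1, 3}
Tree: B1–B2, B2–B3
The largest bag has 3 vertices, giving width 2; this decomposition certifies tw(G) ≤ 2. Since 2–3–4–1–2 is a cycle in G, G is not acyclic. Forests are exactly the graphs of treewidth ≤ 1, so tw(G) ≥ 2. Combining the bounds, tw(G) = 2.

2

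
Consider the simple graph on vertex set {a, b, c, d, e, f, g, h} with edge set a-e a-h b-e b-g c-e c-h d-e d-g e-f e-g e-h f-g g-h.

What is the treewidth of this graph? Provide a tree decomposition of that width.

Treewidth 2.
One optimal decomposition is:
Bags: B1 = {e, g, h}  B2 = {b, e, g}  B3 = {e, f, g}  B4 = {d, e, g}  B5 = {c, e, h}  B6 = {a, e, h}
Tree: B1–B2, B2–B3, B2–B4, B1–B5, B1–B6

The largest bag has 3 vertices, giving width 2; this decomposition certifies tw(G) ≤ 2. Conversely, {d, e, g} is a clique of size 3, and the vertices of any clique must share a bag in every tree decomposition; so some bag has ≥ 3 vertices and tw(G) ≥ 2. The upper and lower bounds meet at 2, so that is the treewidth.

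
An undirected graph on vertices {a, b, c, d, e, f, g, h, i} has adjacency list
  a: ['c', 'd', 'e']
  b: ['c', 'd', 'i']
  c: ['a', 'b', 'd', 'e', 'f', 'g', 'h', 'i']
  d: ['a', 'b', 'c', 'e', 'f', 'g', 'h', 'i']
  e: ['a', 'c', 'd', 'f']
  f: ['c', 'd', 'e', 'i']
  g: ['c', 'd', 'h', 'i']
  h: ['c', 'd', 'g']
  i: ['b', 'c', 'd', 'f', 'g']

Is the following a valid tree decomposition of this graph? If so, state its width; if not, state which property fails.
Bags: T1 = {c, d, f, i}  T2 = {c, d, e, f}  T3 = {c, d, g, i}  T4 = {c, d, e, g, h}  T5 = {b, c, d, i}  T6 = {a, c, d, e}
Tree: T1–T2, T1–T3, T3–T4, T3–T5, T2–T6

A tree decomposition must satisfy three properties: every vertex lies in some bag; for every edge, both endpoints lie together in some bag; and for every vertex, the bags containing it form a connected subtree. Here bags containing vertex e are not connected in the tree, so the decomposition is invalid.

No — bags containing vertex e are not connected in the tree.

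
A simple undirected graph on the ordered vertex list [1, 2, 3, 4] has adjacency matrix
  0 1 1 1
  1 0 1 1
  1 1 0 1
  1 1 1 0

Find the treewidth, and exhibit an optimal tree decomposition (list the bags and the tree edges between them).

Treewidth 3.
Bags: B1 = {1, 2, 3, 4}
Tree: (single bag)

With just one bag of size 4, the width is 4 − 1 = 3, so tw(G) ≤ 3. For the lower bound, the 4 vertices {1, 2, 3, 4} are pairwise adjacent, and any tree decomposition puts a clique entirely inside one bag — forcing width ≥ 3. Combining the bounds, tw(G) = 3.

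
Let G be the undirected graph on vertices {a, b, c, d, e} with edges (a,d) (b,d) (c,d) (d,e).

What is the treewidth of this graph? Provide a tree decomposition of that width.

Each bag holds 2 vertices, so the decomposition has width 1, which upper-bounds the treewidth. G has an edge, so its treewidth is at least 1. Hence tw(G) = 1 exactly.

Treewidth 1.
Bags: B1 = {c, d}  B2 = {d, e}  B3 = {a, d}  B4 = {b, d}
Tree: B1–B2, B2–B3, B1–B4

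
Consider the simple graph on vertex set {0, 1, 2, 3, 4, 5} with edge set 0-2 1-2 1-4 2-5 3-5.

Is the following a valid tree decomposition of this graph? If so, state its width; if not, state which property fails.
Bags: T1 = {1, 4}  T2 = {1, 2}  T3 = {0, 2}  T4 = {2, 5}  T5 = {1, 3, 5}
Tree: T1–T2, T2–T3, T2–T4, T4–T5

A tree decomposition must satisfy three properties: every vertex lies in some bag; for every edge, both endpoints lie together in some bag; and for every vertex, the bags containing it form a connected subtree. Here bags containing vertex 1 are not connected in the tree, so the decomposition is invalid.

No — bags containing vertex 1 are not connected in the tree.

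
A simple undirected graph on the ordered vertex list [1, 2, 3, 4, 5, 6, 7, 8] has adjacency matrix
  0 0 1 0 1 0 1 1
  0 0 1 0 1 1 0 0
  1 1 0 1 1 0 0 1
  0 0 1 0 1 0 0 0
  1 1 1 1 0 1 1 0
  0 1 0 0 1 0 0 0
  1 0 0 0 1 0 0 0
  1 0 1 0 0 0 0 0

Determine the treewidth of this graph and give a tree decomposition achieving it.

Treewidth 2.
Bags: B1 = {1, 3, 5}  B2 = {1, 3, 8}  B3 = {1, 5, 7}  B4 = {3, 4, 5}  B5 = {2, 3, 5}  B6 = {2, 5, 6}
Tree: B1–B2, B1–B3, B1–B4, B1–B5, B5–B6

Each bag holds 3 vertices, so the decomposition has width 2, which upper-bounds the treewidth. On the other hand G contains the 3-clique {1, 3, 8}. A clique must lie in a single bag of any decomposition, so no decomposition can have width below 2. Hence tw(G) = 2 exactly.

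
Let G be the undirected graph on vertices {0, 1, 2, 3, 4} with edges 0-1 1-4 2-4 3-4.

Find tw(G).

A width-1 tree decomposition is:
Bags: B1 = {1, 4}  B2 = {3, 4}  B3 = {2, 4}  B4 = {0, 1}
Tree: B1–B2, B2–B3, B1–B4
Every bag has size at most 2, so the width is 2 − 1 = 1 and tw(G) ≤ 1. Any graph with an edge has treewidth ≥ 1, and G has the edge 1–4. Combining the bounds, tw(G) = 1.

1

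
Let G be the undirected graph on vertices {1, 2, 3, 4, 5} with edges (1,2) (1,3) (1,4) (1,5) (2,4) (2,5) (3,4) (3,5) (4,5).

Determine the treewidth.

3

A width-3 tree decomposition is:
Bags: B1 = {1, 3, 4, 5}  B2 = {1, 2, 4, 5}
Tree: B1–B2
Each bag holds 4 vertices, so the decomposition has width 3, which upper-bounds the treewidth. Conversely, {1, 2, 4, 5} is a clique of size 4, and the vertices of any clique must share a bag in every tree decomposition; so some bag has ≥ 4 vertices and tw(G) ≥ 3. Hence tw(G) = 3 exactly.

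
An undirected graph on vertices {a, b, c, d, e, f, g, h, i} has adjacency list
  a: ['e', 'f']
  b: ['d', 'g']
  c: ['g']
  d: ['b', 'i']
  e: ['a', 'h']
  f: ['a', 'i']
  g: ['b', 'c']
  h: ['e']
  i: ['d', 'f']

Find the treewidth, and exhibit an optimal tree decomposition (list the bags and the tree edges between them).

Each bag holds 2 vertices, so the decomposition has width 1, which upper-bounds the treewidth. Any graph with an edge has treewidth ≥ 1, and G has the edge c–g. Hence tw(G) = 1 exactly.

Treewidth 1.
Bags: B1 = {c, g}  B2 = {b, g}  B3 = {b, d}  B4 = {d, i}  B5 = {f, i}  B6 = {a, f}  B7 = {a, e}  B8 = {e, h}
Tree: B1–B2, B2–B3, B3–B4, B4–B5, B5–B6, B6–B7, B7–B8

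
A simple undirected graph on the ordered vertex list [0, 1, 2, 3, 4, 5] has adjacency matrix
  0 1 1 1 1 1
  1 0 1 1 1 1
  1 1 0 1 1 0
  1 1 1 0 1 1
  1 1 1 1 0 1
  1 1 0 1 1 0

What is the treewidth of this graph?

4

A width-4 tree decomposition is:
Bags: B1 = {0, 1, 3, 4, 5}  B2 = {0, 1, 2, 3, 4}
Tree: B1–B2
Every bag has size at most 5, so the width is 5 − 1 = 4 and tw(G) ≤ 4. For the lower bound, the 5 vertices {0, 1, 2, 3, 4} are pairwise adjacent, and any tree decomposition puts a clique entirely inside one bag — forcing width ≥ 4. Hence tw(G) = 4 exactly.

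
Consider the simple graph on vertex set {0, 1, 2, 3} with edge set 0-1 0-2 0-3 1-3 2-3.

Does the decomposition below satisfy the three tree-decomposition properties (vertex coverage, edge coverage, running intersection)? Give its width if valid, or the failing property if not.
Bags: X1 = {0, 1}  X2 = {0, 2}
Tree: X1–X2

A tree decomposition must satisfy three properties: every vertex lies in some bag; for every edge, both endpoints lie together in some bag; and for every vertex, the bags containing it form a connected subtree. Here vertex 3 appears in no bag, so the decomposition is invalid.

No — vertex 3 appears in no bag.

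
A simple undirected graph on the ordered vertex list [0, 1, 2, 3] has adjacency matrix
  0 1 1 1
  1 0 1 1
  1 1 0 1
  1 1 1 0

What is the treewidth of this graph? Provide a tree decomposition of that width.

Treewidth 3.
One optimal decomposition is:
Bags: B1 = {0, 1, 2, 3}
Tree: (single bag)

With just one bag of size 4, the width is 4 − 1 = 3, so tw(G) ≤ 3. For the lower bound, the 4 vertices {0, 1, 2, 3} are pairwise adjacent, and any tree decomposition puts a clique entirely inside one bag — forcing width ≥ 3. Hence tw(G) = 3 exactly.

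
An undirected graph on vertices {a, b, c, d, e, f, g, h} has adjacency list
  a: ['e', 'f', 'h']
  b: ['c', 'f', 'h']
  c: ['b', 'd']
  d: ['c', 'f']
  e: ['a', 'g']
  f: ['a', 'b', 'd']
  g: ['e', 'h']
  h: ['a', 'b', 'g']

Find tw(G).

A width-2 tree decomposition is:
Bags: B1 = {b, c, d}  B2 = {b, d, f}  B3 = {b, f, h}  B4 = {a, f, h}  B5 = {a, g, h}  B6 = {a, e, g}
Tree: B1–B2, B2–B3, B3–B4, B4–B5, B5–B6
Every bag has size at most 3, so the width is 3 − 1 = 2 and tw(G) ≤ 2. The edges c–d–f–b–c form a cycle, so G is not a tree and its treewidth is at least 2. Therefore the treewidth is 2.

2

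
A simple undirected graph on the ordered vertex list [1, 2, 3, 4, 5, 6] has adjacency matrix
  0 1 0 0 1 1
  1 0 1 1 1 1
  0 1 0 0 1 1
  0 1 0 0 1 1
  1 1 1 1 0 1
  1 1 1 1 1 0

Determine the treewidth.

A width-3 tree decomposition is:
Bags: B1 = {1, 2, 5, 6}  B2 = {2, 3, 5, 6}  B3 = {2, 4, 5, 6}
Tree: B1–B2, B2–B3
Each bag holds 4 vertices, so the decomposition has width 3, which upper-bounds the treewidth. For the lower bound, the 4 vertices {1, 2, 5, 6} are pairwise adjacent, and any tree decomposition puts a clique entirely inside one bag — forcing width ≥ 3. Combining the bounds, tw(G) = 3.

3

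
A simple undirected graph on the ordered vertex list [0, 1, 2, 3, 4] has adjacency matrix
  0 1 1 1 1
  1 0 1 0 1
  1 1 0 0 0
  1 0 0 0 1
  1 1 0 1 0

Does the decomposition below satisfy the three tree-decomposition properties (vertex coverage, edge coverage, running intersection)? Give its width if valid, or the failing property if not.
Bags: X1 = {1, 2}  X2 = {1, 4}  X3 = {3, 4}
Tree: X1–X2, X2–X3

A tree decomposition must satisfy three properties: every vertex lies in some bag; for every edge, both endpoints lie together in some bag; and for every vertex, the bags containing it form a connected subtree. Here vertex 0 appears in no bag, so the decomposition is invalid.

No — vertex 0 appears in no bag.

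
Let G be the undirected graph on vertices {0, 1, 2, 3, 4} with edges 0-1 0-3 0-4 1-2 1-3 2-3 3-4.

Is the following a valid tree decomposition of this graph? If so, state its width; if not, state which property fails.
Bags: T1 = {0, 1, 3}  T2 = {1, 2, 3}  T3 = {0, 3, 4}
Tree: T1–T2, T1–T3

Checking the three conditions: (i) the bags cover all of {0, 1, 2, 3, 4}; (ii) for each edge, some bag contains both endpoints; (iii) the bags containing any fixed vertex form a subtree. All hold, so the decomposition is valid with width 3 − 1 = 2.

Yes; width 2.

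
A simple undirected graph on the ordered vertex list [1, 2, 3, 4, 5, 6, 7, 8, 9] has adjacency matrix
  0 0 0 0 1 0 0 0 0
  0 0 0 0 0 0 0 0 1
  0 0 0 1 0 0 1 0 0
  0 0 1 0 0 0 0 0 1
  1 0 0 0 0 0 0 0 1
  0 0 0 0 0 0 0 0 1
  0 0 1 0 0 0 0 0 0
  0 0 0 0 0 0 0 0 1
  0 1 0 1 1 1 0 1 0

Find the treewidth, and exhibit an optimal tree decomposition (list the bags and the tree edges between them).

Treewidth 1.
One optimal decomposition is:
Bags: B1 = {3, 4}  B2 = {3, 7}  B3 = {4, 9}  B4 = {8, 9}  B5 = {5, 9}  B6 = {6, 9}  B7 = {1, 5}  B8 = {2, 9}
Tree: B1–B2, B1–B3, B3–B4, B4–B5, B5–B6, B5–B7, B3–B8

Every bag has size at most 2, so the width is 2 − 1 = 1 and tw(G) ≤ 1. Any graph with an edge has treewidth ≥ 1, and G has the edge 4–3. Combining the bounds, tw(G) = 1.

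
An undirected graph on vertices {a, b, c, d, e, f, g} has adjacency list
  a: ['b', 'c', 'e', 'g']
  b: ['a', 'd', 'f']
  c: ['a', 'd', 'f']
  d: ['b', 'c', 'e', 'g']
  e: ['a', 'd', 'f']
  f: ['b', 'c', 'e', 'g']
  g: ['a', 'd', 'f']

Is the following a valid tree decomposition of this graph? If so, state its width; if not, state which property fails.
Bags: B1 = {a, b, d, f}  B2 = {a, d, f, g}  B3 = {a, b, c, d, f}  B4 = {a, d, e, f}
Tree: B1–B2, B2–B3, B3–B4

No — bags containing vertex b are not connected in the tree.

A tree decomposition must satisfy three properties: every vertex lies in some bag; for every edge, both endpoints lie together in some bag; and for every vertex, the bags containing it form a connected subtree. Here bags containing vertex b are not connected in the tree, so the decomposition is invalid.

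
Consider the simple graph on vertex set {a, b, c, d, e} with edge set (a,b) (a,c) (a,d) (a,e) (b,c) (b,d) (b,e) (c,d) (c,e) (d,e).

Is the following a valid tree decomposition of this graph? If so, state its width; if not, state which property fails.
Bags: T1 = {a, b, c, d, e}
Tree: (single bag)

Yes; width 4.

Vertex coverage: the bags together contain {a, b, c, d, e}, the full vertex set. Edge coverage: each edge of G has both endpoints in at least one bag. Running intersection: for every vertex, the bags containing it form a connected subtree. All three properties hold, so this is a valid tree decomposition of width max|bag| − 1 = 4, and hence tw(G) ≤ 4.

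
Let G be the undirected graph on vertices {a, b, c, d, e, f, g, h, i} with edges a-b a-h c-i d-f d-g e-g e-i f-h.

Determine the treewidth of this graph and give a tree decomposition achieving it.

Treewidth 1.
One such decomposition:
Bags: B1 = {c, i}  B2 = {e, i}  B3 = {e, g}  B4 = {d, g}  B5 = {d, f}  B6 = {f, h}  B7 = {a, h}  B8 = {a, b}
Tree: B1–B2, B2–B3, B3–B4, B4–B5, B5–B6, B6–B7, B7–B8

Every bag has size at most 2, so the width is 2 − 1 = 1 and tw(G) ≤ 1. Any graph with an edge has treewidth ≥ 1, and G has the edge c–i. The upper and lower bounds meet at 1, so that is the treewidth.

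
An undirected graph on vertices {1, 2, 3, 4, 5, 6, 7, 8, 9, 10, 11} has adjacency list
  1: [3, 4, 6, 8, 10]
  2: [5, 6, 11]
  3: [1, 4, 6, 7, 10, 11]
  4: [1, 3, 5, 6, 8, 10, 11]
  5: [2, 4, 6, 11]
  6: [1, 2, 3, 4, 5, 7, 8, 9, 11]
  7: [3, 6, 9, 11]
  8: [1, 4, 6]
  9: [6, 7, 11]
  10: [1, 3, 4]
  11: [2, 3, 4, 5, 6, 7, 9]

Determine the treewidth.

A width-3 tree decomposition is:
Bags: B1 = {3, 4, 6, 11}  B2 = {1, 3, 4, 6}  B3 = {3, 6, 7, 11}  B4 = {1, 3, 4, 10}  B5 = {1, 4, 6, 8}  B6 = {6, 7, 9, 11}  B7 = {4, 5, 6, 11}  B8 = {2, 5, 6, 11}
Tree: B1–B2, B1–B3, B2–B4, B2–B5, B3–B6, B1–B7, B7–B8
Each bag holds 4 vertices, so the decomposition has width 3, which upper-bounds the treewidth. Conversely, {1, 3, 4, 10} is a clique of size 4, and the vertices of any clique must share a bag in every tree decomposition; so some bag has ≥ 4 vertices and tw(G) ≥ 3. Therefore the treewidth is 3.

3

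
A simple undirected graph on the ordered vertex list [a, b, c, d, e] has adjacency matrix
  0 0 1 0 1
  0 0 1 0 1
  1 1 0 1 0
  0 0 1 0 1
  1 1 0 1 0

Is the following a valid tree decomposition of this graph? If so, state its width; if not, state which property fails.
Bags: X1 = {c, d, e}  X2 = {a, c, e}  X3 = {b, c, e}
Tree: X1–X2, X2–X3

Vertex coverage: the bags together contain {a, b, c, d, e}, the full vertex set. Edge coverage: each edge of G has both endpoints in at least one bag. Running intersection: for every vertex, the bags containing it form a connected subtree. All three properties hold, so this is a valid tree decomposition of width max|bag| − 1 = 2, and hence tw(G) ≤ 2.

Yes; width 2.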